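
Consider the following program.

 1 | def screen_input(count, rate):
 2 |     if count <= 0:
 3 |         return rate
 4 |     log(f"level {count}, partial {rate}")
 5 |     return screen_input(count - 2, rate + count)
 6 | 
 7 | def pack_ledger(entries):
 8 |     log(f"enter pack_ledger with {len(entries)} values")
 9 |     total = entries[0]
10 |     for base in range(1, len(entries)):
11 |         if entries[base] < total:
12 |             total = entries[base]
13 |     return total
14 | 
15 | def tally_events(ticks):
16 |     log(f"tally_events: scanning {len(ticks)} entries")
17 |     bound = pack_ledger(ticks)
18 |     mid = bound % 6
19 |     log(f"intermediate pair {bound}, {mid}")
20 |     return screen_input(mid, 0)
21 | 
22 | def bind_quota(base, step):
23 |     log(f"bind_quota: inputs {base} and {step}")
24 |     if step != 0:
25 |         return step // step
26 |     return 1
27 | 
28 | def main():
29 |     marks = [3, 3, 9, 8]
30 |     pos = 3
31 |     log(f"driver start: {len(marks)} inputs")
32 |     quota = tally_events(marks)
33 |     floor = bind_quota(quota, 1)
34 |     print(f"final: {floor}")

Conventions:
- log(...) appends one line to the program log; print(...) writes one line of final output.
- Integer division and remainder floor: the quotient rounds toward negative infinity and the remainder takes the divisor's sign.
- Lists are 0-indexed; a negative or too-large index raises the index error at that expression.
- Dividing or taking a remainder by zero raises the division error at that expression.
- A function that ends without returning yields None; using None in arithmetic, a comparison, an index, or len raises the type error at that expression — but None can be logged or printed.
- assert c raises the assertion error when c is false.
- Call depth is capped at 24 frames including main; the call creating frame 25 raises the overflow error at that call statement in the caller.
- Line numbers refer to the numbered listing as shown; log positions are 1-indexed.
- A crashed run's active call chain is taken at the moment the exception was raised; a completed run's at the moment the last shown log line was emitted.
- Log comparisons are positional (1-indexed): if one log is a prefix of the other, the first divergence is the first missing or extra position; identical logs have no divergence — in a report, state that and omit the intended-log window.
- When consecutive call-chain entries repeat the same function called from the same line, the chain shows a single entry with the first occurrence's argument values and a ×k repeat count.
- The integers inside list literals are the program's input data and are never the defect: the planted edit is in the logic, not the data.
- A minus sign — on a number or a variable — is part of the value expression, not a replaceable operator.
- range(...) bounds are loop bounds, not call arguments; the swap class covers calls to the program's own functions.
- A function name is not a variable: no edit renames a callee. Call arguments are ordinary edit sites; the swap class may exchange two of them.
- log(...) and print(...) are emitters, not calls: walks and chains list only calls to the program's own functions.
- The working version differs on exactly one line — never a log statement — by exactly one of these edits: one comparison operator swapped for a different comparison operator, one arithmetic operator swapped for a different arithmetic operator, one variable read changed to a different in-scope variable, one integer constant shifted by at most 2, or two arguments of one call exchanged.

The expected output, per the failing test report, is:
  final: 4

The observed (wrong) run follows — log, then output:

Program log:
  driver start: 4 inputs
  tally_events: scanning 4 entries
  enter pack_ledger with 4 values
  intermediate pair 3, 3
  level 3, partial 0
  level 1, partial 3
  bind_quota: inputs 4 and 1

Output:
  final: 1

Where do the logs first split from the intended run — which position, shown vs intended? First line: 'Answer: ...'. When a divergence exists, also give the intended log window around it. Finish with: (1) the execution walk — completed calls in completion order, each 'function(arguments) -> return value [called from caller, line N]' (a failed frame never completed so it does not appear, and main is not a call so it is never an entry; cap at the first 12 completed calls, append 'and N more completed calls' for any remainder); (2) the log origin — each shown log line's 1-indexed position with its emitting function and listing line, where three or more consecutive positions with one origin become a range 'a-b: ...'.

Answer: none (the log streams are identical).
Execution walk:
  pack_ledger([3, 3, 9, 8]) -> 3  [called from tally_events, line 17]
  screen_input(-1, 4) -> 4  [called from screen_input, line 5]
  screen_input(1, 3) -> 4  [called from screen_input, line 5]
  screen_input(3, 0) -> 4  [called from tally_events, line 20]
  tally_events([3, 3, 9, 8]) -> 4  [called from main, line 32]
  bind_quota(4, 1) -> 1  [called from main, line 33]
Origin of each log line:
  1: emitted by main (line 31)
  2: emitted by tally_events (line 16)
  3: emitted by pack_ledger (line 8)
  4: emitted by tally_events (line 19)
  5: emitted by screen_input (line 4)
  6: emitted by screen_input (line 4)
  7: emitted by bind_quota (line 23)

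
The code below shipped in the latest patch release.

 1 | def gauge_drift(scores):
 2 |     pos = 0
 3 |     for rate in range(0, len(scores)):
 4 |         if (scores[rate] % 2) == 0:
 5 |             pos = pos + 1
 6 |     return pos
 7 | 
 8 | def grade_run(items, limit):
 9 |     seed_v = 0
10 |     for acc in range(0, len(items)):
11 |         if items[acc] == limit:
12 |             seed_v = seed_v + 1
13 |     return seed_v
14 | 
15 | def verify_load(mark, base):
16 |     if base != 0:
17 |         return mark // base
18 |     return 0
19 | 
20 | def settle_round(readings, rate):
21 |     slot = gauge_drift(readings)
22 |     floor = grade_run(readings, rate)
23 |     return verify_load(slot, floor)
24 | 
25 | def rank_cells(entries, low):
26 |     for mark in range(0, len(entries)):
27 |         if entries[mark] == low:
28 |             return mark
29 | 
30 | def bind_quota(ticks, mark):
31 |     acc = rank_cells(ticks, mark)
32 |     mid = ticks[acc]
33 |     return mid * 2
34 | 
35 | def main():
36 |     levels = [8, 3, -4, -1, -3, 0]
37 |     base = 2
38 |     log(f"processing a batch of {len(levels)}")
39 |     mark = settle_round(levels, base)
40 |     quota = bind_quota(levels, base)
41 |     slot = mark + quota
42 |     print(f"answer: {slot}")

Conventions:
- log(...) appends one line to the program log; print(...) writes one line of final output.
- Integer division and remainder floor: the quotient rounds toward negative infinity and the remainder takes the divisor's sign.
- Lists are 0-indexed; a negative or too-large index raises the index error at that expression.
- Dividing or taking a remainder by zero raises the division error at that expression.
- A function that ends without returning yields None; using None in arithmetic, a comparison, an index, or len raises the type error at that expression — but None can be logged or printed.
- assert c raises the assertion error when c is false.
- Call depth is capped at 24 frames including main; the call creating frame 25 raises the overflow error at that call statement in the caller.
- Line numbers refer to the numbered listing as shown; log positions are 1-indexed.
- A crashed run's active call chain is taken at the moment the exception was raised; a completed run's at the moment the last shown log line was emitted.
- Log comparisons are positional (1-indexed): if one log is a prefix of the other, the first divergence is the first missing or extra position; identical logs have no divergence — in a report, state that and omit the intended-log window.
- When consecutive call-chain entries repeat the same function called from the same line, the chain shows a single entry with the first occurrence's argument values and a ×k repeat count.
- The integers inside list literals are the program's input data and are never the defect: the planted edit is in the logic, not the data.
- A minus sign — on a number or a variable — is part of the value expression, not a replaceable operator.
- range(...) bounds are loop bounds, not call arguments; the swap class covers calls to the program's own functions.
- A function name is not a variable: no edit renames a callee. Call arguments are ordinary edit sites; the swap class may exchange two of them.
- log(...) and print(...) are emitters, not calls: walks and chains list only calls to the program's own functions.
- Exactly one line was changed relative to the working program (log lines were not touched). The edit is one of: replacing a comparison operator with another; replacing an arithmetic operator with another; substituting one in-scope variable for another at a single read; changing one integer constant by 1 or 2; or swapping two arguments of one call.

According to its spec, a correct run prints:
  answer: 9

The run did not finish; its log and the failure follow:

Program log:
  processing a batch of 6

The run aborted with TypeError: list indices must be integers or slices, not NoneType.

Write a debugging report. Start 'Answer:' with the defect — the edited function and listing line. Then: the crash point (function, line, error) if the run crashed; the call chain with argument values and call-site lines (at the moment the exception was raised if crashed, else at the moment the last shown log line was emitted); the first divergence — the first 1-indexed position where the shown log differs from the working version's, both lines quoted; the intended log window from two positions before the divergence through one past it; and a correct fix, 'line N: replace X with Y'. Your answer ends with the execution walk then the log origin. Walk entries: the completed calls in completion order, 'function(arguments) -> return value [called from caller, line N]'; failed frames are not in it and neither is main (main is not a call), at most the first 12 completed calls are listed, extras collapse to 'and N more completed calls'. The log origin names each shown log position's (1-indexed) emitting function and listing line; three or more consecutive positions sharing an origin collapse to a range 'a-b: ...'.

Answer: the defect is in main at line 37.
Core observation: The log gives no warning — it matches the intended run right up to the abort.
Crash: bind_quota, line 32, TypeError.
Call chain: main -> bind_quota([8, 3, -4, -1, -3, 0], 2) (called at line 40).
First divergence: there is none — every log position agrees.
Execution walk:
  gauge_drift([8, 3, -4, -1, -3, 0]) -> 3  [called from settle_round, line 21]
  grade_run([8, 3, -4, -1, -3, 0], 2) -> 0  [called from settle_round, line 22]
  verify_load(3, 0) -> 0  [called from settle_round, line 23]
  settle_round([8, 3, -4, -1, -3, 0], 2) -> 0  [called from main, line 39]
  rank_cells([8, 3, -4, -1, -3, 0], 2) -> None  [called from bind_quota, line 31]
Log origins:
  1: from main, line 38
A correct fix: line 37: replace `2` with `3`.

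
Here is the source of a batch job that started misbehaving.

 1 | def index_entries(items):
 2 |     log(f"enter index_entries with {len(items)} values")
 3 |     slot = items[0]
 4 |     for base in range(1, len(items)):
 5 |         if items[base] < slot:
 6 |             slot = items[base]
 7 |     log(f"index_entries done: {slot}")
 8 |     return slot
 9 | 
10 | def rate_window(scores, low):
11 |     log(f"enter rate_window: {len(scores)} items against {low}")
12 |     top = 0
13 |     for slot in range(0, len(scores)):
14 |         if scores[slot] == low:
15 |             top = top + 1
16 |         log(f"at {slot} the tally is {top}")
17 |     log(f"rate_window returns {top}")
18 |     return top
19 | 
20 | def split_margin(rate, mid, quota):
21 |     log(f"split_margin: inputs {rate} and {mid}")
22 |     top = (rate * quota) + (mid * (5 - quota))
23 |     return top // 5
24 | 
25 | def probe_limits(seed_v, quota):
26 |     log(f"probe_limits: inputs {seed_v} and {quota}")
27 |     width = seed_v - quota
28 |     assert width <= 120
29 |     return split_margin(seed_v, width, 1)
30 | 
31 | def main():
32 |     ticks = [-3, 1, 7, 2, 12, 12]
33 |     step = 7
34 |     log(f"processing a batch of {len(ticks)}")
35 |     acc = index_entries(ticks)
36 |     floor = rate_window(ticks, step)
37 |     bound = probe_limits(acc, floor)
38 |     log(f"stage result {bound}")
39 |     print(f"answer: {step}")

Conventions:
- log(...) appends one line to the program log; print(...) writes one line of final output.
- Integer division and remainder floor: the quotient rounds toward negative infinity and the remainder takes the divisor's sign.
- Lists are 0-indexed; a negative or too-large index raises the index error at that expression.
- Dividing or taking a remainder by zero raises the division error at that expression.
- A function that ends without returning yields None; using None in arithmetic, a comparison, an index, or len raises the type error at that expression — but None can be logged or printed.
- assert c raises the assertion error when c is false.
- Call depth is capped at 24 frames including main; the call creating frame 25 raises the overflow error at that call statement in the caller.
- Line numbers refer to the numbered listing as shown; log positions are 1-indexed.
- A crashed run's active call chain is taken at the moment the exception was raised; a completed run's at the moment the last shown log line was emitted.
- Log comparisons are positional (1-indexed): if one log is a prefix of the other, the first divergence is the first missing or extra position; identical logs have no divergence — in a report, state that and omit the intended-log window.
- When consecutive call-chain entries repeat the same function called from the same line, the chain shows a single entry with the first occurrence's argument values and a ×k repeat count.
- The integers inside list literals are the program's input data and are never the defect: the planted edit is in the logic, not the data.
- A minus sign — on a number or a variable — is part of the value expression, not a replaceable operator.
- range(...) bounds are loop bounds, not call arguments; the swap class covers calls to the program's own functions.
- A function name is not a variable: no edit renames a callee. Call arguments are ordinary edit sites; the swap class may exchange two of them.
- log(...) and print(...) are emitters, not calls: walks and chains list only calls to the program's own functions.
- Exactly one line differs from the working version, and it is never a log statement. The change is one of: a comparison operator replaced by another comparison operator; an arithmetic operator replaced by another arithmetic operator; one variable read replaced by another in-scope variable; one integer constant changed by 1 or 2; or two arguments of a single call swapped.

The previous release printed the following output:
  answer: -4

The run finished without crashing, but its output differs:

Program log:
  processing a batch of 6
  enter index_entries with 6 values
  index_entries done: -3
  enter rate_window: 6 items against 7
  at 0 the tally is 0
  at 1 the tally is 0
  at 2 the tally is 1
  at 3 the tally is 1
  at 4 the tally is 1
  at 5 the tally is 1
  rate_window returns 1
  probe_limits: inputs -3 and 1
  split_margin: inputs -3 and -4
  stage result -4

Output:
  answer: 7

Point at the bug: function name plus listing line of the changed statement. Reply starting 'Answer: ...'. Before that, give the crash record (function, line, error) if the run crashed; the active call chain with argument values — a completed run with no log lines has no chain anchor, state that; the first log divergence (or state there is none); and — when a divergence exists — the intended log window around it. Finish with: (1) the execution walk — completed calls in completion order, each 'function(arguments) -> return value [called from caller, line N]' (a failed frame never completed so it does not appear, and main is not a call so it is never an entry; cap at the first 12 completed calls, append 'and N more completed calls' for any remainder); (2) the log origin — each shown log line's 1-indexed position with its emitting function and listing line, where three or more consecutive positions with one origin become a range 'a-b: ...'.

Answer: the defect is in main at line 39.
Key fact: The logs agree in full; only the final output differs.
Call chain: main.
First divergence: none — the logs agree in full.
Execution walk:
  index_entries([-3, 1, 7, 2, 12, 12]) -> -3  [called from main, line 35]
  rate_window([-3, 1, 7, 2, 12, 12], 7) -> 1  [called from main, line 36]
  split_margin(-3, -4, 1) -> -4  [called from probe_limits, line 29]
  probe_limits(-3, 1) -> -4  [called from main, line 37]
Log line origins:
  1: emitted by main (line 34)
  2: emitted by index_entries (line 2)
  3: emitted by index_entries (line 7)
  4: emitted by rate_window (line 11)
  5-10: emitted by rate_window (line 16)
  11: emitted by rate_window (line 17)
  12: emitted by probe_limits (line 26)
  13: emitted by split_margin (line 21)
  14: emitted by main (line 38)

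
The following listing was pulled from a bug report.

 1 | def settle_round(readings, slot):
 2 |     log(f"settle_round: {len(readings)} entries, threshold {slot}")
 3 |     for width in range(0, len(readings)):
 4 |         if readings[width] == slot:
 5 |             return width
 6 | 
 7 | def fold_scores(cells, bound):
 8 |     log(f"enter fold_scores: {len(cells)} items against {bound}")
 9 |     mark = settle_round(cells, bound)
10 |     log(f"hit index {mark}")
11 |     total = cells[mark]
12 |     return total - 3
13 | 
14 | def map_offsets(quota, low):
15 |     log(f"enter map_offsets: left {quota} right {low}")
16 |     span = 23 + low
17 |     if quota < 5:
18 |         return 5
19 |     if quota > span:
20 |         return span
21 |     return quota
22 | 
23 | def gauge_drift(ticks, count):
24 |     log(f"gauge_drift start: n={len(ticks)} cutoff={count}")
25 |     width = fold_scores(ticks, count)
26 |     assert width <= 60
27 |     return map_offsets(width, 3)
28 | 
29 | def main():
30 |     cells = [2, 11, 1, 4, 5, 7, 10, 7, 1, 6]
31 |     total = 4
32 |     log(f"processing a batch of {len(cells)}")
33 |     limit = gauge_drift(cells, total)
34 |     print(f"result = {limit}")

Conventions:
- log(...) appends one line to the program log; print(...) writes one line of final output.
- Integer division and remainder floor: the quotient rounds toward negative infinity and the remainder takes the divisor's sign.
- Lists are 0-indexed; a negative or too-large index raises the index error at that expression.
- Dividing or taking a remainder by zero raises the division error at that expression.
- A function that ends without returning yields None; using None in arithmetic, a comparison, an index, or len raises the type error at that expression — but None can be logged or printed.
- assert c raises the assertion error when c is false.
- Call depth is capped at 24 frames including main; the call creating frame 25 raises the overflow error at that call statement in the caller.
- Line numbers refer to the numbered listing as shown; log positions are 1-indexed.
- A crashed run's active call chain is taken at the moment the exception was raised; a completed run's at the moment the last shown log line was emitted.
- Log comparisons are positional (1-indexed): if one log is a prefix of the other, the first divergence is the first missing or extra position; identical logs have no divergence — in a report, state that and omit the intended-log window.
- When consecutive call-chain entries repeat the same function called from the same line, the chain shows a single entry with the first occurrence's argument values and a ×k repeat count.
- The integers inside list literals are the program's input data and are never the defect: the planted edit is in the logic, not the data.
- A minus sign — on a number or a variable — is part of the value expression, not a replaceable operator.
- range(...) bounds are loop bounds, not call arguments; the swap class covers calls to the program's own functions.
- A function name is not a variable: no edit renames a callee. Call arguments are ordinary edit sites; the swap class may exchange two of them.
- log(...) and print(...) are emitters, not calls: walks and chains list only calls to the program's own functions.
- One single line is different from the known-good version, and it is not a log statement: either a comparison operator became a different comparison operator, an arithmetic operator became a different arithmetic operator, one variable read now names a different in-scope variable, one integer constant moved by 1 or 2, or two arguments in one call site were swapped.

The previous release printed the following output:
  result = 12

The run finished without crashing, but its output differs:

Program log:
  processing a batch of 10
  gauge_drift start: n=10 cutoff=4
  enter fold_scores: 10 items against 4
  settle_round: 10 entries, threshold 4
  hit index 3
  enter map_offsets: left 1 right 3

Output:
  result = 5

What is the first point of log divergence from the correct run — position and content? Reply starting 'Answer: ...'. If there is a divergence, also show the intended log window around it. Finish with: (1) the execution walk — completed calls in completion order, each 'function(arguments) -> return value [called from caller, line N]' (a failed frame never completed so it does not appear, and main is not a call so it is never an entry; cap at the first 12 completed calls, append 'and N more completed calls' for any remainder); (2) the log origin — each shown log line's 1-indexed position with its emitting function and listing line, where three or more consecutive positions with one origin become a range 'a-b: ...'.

Answer: at position 6 the run shows 'enter map_offsets: left 1 right 3' where the working version logs 'enter map_offsets: left 12 right 3'.
Intended log window:
  4: settle_round: 10 entries, threshold 4
  5: hit index 3
  6: enter map_offsets: left 12 right 3
Execution walk:
  settle_round([2, 11, 1, 4, 5, 7, 10, 7, 1, 6], 4) -> 3  [called from fold_scores, line 9]
  fold_scores([2, 11, 1, 4, 5, 7, 10, 7, 1, 6], 4) -> 1  [called from gauge_drift, line 25]
  map_offsets(1, 3) -> 5  [called from gauge_drift, line 27]
  gauge_drift([2, 11, 1, 4, 5, 7, 10, 7, 1, 6], 4) -> 5  [called from main, line 33]
Origin of each log line:
  1: from main, line 32
  2: from gauge_drift, line 24
  3: from fold_scores, line 8
  4: from settle_round, line 2
  5: from fold_scores, line 10
  6: from map_offsets, line 15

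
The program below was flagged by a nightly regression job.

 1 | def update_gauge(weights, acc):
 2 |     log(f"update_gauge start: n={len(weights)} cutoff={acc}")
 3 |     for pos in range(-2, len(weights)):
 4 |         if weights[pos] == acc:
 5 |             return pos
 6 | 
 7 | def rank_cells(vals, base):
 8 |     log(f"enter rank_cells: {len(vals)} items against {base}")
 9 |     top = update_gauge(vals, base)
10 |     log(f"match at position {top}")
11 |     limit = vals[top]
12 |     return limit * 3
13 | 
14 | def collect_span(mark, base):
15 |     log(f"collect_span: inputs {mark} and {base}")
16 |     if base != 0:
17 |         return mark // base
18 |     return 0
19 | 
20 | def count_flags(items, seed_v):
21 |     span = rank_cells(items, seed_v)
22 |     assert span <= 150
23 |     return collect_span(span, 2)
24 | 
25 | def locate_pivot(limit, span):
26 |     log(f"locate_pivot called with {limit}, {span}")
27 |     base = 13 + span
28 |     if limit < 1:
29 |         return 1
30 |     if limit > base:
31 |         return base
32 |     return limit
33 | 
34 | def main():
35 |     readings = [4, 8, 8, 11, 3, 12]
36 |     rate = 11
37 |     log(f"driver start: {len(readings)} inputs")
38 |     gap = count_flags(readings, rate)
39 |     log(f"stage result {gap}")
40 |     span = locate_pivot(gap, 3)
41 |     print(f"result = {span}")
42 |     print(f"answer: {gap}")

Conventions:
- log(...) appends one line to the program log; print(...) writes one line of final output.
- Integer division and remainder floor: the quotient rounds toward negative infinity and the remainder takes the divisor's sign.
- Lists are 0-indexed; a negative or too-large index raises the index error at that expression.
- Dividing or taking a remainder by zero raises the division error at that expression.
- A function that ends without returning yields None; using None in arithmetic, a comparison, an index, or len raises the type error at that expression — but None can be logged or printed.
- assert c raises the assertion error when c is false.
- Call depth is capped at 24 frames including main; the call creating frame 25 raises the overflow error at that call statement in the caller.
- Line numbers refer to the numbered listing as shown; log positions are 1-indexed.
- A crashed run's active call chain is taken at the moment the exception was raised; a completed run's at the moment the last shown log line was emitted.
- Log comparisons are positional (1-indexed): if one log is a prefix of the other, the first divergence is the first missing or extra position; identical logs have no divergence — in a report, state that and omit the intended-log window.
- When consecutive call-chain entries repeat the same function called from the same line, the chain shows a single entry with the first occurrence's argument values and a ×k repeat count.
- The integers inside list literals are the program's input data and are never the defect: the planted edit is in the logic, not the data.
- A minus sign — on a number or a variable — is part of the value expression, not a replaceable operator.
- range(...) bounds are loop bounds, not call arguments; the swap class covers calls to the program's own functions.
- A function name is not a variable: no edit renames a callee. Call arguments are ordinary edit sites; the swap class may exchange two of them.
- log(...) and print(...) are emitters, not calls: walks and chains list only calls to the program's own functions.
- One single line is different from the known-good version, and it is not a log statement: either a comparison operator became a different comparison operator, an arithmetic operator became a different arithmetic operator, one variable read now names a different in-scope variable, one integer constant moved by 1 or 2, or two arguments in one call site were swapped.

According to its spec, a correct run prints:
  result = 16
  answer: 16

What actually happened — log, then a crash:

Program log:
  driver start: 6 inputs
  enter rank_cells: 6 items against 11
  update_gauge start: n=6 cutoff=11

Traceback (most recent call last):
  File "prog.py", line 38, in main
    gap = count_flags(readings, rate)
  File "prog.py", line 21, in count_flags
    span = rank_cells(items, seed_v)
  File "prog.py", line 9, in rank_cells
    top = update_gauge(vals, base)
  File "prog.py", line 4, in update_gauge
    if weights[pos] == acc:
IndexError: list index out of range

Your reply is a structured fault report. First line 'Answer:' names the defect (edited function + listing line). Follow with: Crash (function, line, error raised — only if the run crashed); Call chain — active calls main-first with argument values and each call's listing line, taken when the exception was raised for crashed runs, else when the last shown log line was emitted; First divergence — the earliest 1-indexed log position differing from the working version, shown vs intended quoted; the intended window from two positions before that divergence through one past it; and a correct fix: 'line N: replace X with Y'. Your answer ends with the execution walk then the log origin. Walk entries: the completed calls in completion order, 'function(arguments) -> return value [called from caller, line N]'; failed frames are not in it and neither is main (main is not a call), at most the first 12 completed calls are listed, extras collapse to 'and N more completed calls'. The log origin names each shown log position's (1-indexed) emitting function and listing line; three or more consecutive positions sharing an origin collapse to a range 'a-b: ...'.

Answer: the defect is in update_gauge at line 3.
The tell: The faulty run's log stops after 3 lines; the working version's next line would be 'match at position 3'.
Crash: update_gauge, line 4, IndexError.
Call chain: main -> count_flags([4, 8, 8, 11, 3, 12], 11) (called at line 38) -> rank_cells([4, 8, 8, 11, 3, 12], 11) (called at line 21) -> update_gauge([4, 8, 8, 11, 3, 12], 11) (called at line 9).
First divergence: position 4 (shown log ended at 3 lines; the working version continues: 'match at position 3').
Intended log window:
  2: enter rank_cells: 6 items against 11
  3: update_gauge start: n=6 cutoff=11
  4: match at position 3
  5: collect_span: inputs 33 and 2
Execution walk:
  (no call completed)
Log line origins:
  1 — main, line 37
  2 — rank_cells, line 8
  3 — update_gauge, line 2
A correct fix: line 3: replace `-2` with `0`.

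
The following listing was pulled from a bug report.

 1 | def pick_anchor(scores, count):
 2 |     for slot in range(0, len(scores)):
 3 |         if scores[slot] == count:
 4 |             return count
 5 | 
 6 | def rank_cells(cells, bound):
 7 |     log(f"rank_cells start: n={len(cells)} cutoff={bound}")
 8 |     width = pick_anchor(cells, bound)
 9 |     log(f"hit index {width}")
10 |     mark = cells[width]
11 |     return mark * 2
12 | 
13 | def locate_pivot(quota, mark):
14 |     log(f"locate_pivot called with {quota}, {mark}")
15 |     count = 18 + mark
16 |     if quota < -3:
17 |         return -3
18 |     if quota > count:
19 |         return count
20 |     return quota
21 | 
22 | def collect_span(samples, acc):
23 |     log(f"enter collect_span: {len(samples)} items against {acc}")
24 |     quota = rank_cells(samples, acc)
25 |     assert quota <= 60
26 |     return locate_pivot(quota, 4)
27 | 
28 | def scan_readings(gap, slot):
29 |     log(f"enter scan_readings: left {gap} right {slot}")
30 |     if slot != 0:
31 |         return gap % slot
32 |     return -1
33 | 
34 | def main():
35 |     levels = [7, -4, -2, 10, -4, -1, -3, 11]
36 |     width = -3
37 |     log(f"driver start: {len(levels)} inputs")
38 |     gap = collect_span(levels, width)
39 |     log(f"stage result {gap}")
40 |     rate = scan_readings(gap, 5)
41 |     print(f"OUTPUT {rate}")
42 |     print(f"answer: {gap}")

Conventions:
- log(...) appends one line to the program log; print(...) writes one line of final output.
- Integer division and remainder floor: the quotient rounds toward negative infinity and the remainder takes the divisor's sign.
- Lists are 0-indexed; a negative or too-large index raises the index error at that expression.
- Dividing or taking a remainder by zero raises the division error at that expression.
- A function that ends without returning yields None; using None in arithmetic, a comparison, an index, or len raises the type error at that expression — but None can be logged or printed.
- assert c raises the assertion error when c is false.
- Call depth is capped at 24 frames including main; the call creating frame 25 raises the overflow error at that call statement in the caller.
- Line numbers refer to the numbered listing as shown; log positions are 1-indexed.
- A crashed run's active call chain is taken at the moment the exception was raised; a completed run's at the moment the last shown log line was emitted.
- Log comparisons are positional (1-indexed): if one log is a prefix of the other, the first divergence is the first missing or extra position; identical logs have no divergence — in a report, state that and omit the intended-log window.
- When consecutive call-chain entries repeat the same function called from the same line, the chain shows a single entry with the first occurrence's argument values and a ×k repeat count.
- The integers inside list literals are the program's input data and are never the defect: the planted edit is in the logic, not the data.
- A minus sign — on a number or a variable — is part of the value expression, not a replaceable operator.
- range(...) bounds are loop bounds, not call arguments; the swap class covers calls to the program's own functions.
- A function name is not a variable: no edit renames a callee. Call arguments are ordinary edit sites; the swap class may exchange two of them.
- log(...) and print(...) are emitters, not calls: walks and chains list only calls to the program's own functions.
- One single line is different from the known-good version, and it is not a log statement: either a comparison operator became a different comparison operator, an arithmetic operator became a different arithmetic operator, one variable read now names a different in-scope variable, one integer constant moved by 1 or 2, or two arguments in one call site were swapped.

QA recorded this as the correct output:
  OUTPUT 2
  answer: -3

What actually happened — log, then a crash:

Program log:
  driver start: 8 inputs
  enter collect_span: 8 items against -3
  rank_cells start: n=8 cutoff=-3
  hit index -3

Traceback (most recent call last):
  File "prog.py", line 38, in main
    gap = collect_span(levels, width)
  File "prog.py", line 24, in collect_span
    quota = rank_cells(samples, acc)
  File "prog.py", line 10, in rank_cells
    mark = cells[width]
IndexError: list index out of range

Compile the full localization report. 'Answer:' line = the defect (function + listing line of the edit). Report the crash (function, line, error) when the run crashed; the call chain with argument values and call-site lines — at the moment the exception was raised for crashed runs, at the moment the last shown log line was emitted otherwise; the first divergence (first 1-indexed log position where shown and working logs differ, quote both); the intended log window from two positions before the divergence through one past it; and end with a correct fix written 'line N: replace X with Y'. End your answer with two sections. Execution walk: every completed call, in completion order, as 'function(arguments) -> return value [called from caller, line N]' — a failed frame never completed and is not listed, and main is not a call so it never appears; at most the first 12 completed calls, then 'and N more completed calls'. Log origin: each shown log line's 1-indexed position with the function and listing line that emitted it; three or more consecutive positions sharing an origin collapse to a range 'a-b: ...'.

Answer: the defect is in pick_anchor at line 4.
Core observation: At log position 4 the runs split — shown 'hit index -3', but the working version logs 'hit index 6'.
Crash: rank_cells, line 10, IndexError.
Call chain: main -> collect_span([7, -4, -2, 10, -4, -1, -3, 11], -3) (called at line 38) -> rank_cells([7, -4, -2, 10, -4, -1, -3, 11], -3) (called at line 24).
First divergence: position 4 — shown 'hit index -3', intended 'hit index 6'.
Intended log window:
  2: enter collect_span: 8 items against -3
  3: rank_cells start: n=8 cutoff=-3
  4: hit index 6
  5: locate_pivot called with -6, 4
Execution walk:
  pick_anchor([7, -4, -2, 10, -4, -1, -3, 11], -3) -> -3  [called from rank_cells, line 8]
Log line origins:
  1: emitted by main (line 37)
  2: emitted by collect_span (line 23)
  3: emitted by rank_cells (line 7)
  4: emitted by rank_cells (line 9)
A correct fix: line 4: replace `count` with `slot`.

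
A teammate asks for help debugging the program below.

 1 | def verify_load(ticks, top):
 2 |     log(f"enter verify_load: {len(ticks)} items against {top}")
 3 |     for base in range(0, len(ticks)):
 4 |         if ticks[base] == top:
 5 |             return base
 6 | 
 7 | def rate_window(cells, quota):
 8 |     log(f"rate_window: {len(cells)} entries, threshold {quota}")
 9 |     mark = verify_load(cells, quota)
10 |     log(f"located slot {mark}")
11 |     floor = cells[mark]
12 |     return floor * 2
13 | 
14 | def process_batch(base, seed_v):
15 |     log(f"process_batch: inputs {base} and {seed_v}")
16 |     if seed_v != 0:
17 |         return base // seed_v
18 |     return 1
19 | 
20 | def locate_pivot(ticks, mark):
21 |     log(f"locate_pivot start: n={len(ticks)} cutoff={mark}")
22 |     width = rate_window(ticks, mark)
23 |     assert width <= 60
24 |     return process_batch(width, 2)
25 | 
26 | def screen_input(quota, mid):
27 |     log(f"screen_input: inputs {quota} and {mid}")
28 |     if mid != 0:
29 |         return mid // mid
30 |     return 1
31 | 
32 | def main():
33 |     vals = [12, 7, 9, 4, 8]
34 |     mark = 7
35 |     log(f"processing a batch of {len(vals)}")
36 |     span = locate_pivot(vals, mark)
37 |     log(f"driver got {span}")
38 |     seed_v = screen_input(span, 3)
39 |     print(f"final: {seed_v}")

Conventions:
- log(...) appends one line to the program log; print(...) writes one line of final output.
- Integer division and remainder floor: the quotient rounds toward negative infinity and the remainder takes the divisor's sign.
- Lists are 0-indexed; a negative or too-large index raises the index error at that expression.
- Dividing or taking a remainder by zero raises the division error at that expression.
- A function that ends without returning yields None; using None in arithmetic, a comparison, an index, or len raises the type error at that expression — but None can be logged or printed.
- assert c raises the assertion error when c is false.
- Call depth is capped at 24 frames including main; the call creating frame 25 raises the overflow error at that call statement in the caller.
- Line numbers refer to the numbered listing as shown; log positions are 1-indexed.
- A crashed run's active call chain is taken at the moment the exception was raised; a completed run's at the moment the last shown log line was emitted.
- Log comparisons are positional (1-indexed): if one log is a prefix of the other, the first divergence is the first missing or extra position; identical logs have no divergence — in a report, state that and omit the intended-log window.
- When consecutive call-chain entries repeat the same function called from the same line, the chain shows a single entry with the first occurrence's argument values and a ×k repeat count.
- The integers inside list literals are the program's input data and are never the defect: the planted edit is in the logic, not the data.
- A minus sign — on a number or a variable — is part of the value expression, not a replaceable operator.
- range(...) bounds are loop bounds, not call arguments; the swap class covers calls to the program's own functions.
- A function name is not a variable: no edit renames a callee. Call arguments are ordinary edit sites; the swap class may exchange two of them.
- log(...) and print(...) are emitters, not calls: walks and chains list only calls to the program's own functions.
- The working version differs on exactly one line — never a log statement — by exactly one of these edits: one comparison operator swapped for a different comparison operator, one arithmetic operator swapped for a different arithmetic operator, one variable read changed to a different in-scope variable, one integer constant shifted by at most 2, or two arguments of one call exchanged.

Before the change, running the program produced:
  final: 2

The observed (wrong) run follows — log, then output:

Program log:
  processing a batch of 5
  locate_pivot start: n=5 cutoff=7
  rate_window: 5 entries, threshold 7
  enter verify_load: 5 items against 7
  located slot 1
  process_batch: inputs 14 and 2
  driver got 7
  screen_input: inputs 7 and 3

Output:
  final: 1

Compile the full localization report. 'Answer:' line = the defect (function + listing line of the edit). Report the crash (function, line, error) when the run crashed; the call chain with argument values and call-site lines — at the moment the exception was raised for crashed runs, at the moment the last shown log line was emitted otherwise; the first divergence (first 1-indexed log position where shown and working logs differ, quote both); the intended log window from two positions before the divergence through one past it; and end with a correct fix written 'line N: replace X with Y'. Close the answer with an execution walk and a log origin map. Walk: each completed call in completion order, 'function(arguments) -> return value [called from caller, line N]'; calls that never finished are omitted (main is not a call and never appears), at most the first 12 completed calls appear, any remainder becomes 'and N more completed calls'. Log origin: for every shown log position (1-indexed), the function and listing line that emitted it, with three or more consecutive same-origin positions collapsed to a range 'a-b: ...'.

Answer: the defect is in screen_input at line 29.
Core observation: The two runs log identically and part ways only at the printed values.
Call chain: main -> screen_input(7, 3) (called at line 38).
First divergence: there is none — every log position agrees.
Execution walk:
  verify_load([12, 7, 9, 4, 8], 7) -> 1  [called from rate_window, line 9]
  rate_window([12, 7, 9, 4, 8], 7) -> 14  [called from locate_pivot, line 22]
  process_batch(14, 2) -> 7  [called from locate_pivot, line 24]
  locate_pivot([12, 7, 9, 4, 8], 7) -> 7  [called from main, line 36]
  screen_input(7, 3) -> 1  [called from main, line 38]
Log origins:
  1: emitted by main (line 35)
  2: emitted by locate_pivot (line 21)
  3: emitted by rate_window (line 8)
  4: emitted by verify_load (line 2)
  5: emitted by rate_window (line 10)
  6: emitted by process_batch (line 15)
  7: emitted by main (line 37)
  8: emitted by screen_input (line 27)
A correct fix: line 29: replace `mid // mid` with `quota // mid`.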